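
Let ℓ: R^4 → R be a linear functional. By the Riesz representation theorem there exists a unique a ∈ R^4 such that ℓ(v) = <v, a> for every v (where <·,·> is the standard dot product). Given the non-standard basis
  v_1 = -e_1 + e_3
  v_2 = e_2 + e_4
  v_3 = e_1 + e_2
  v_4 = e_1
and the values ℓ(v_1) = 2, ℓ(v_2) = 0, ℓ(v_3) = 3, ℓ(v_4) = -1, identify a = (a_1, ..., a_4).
a = (-1, 4, 1, -4)

Write a = (a_1, ..., a_4) in the standard basis. For each basis vector v_i, ℓ(v_i) = <v_i, a> is a linear equation in the a_j's. Collect the n equations into a matrix system V a = ℓ, where row i of V is v_i (expressed in the standard basis). Since V is invertible (lower-triangular with 1s on the diagonal, up to permutation), solve by back-substitution:
  V =
[[-1, 0, 1, 0],
 [0, 1, 0, 1],
 [1, 1, 0, 0],
 [1, 0, 0, 0]]
  V a = (2, 0, 3, -1)
Solving gives a = (-1, 4, 1, -4).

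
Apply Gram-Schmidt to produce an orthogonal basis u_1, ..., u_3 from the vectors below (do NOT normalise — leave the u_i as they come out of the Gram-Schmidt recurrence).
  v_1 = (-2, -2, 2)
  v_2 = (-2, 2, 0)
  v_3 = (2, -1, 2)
Orthogonal basis:
  u_1 = (-2, -2, 2)
  u_2 = (-2, 2, 0)
  u_3 = (5/6, 5/6, 5/3)

Apply the Gram-Schmidt recurrence
  u_1 = v_1
  u_i = v_i − Σ_{j<i} ((v_i · u_j) / (u_j · u_j)) · u_j.

Step by step this gives:
  u_1 = (-2, -2, 2)
  u_2 = (-2, 2, 0)
  u_3 = (5/6, 5/6, 5/3)

Orthogonality check:
  u_2 · u_1 = 0 (should be 0)
  u_3 · u_1 = 0 (should be 0)
  u_3 · u_2 = 0 (should be 0)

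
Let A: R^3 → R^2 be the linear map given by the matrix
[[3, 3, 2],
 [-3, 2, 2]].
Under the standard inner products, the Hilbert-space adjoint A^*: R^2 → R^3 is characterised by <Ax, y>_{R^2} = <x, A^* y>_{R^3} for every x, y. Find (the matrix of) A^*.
A^* = A^T =
[[3, -3],
 [3, 2],
 [2, 2]]

For real matrices with standard dot products, the defining identity <Ax, y> = <x, A^* y> gives (Ax)^T y = x^T (A^*) y, i.e. x^T A^T y = x^T (A^*) y. Since this holds for all x, y, we must have A^* = A^T. Therefore
A^* =
[[3, -3],
 [3, 2],
 [2, 2]].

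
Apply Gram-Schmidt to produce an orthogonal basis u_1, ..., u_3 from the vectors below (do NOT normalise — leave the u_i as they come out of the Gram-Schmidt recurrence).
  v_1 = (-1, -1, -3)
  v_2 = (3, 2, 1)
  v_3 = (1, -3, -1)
Orthogonal basis:
  u_1 = (-1, -1, -3)
  u_2 = (25/11, 14/11, -13/11)
  u_3 = (14/9, -112/45, 14/45)

Apply the Gram-Schmidt recurrence
  u_1 = v_1
  u_i = v_i − Σ_{j<i} ((v_i · u_j) / (u_j · u_j)) · u_j.

Step by step this gives:
  u_1 = (-1, -1, -3)
  u_2 = (25/11, 14/11, -13/11)
  u_3 = (14/9, -112/45, 14/45)

Orthogonality check:
  u_2 · u_1 = 0 (should be 0)
  u_3 · u_1 = 0 (should be 0)
  u_3 · u_2 = 0 (should be 0)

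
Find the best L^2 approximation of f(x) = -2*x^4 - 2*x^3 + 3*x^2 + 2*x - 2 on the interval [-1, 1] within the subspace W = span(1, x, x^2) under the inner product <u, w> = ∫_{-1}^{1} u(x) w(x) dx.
g(x) = 9*x^2/7 + 4*x/5 - 64/35

The best approximation g ∈ W is the orthogonal projection of f onto W. Writing g = a_0 + a_1 x + a_2 x^2, the coefficients solve the normal equations G · a = b where
  G_{ij} = <φ_i, φ_j> and b_i = <f, φ_i>, with φ_0 = 1, φ_1 = x, φ_2 = x^2.
G =
  [2, 0, 2/3]
  [0, 2/3, 0]
  [2/3, 0, 2/5],
b = (-14/5, 8/15, -74/105).
Solving gives a_0 = -64/35, a_1 = 4/5, a_2 = 9/7, so
  g(x) = 9*x^2/7 + 4*x/5 - 64/35.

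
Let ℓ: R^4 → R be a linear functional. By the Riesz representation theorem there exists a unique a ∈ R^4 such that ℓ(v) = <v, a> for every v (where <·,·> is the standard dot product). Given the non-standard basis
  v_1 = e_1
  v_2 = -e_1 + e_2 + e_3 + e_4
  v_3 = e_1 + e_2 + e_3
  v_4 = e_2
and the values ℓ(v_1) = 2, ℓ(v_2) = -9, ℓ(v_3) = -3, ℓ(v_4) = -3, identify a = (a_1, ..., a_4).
a = (2, -3, -2, -2)

Write a = (a_1, ..., a_4) in the standard basis. For each basis vector v_i, ℓ(v_i) = <v_i, a> is a linear equation in the a_j's. Collect the n equations into a matrix system V a = ℓ, where row i of V is v_i (expressed in the standard basis). Since V is invertible (lower-triangular with 1s on the diagonal, up to permutation), solve by back-substitution:
  V =
[[1, 0, 0, 0],
 [-1, 1, 1, 1],
 [1, 1, 1, 0],
 [0, 1, 0, 0]]
  V a = (2, -9, -3, -3)
Solving gives a = (2, -3, -2, -2).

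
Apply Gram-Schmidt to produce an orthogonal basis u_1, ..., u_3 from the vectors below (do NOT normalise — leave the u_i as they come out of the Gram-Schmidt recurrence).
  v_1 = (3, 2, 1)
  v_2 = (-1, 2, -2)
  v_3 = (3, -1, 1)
Orthogonal basis:
  u_1 = (3, 2, 1)
  u_2 = (-11/14, 15/7, -27/14)
  u_3 = (18/25, -3/5, -24/25)

Apply the Gram-Schmidt recurrence
  u_1 = v_1
  u_i = v_i − Σ_{j<i} ((v_i · u_j) / (u_j · u_j)) · u_j.

Step by step this gives:
  u_1 = (3, 2, 1)
  u_2 = (-11/14, 15/7, -27/14)
  u_3 = (18/25, -3/5, -24/25)

Orthogonality check:
  u_2 · u_1 = 0 (should be 0)
  u_3 · u_1 = 0 (should be 0)
  u_3 · u_2 = 0 (should be 0)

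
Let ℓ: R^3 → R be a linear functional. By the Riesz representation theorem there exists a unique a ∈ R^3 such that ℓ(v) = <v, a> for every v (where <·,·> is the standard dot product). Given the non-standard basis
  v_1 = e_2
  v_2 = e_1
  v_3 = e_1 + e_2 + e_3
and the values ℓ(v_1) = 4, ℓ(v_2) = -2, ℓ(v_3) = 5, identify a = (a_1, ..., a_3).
a = (-2, 4, 3)

Write a = (a_1, ..., a_3) in the standard basis. For each basis vector v_i, ℓ(v_i) = <v_i, a> is a linear equation in the a_j's. Collect the n equations into a matrix system V a = ℓ, where row i of V is v_i (expressed in the standard basis). Since V is invertible (lower-triangular with 1s on the diagonal, up to permutation), solve by back-substitution:
  V =
[[0, 1, 0],
 [1, 0, 0],
 [1, 1, 1]]
  V a = (4, -2, 5)
Solving gives a = (-2, 4, 3).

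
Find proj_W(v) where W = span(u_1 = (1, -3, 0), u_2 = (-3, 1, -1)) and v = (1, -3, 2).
proj_W(v) = (61/37, -103/37, 10/37)

Set up U = [u_1 | ... | u_2] ∈ R^(3×2). The projector onto W = col(U) is P = U (U^T U)^(-1) U^T.
Compute U^T U =
  [10, -6]
  [-6, 11],
and U^T v = (10, -8).
Solve U^T U · c = U^T v for the coefficients: c = (31/37, -10/37). The projection is proj_W(v) = U c.
Check: (v - proj_W(v)) · u_1 = 0  (should be 0).
Check: (v - proj_W(v)) · u_2 = 0  (should be 0).
Result: proj_W(v) = (61/37, -103/37, 10/37).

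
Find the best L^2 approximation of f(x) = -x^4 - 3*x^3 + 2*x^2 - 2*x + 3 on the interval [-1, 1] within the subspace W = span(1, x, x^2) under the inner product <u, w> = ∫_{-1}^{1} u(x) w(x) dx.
g(x) = 8*x^2/7 - 19*x/5 + 108/35

The best approximation g ∈ W is the orthogonal projection of f onto W. Writing g = a_0 + a_1 x + a_2 x^2, the coefficients solve the normal equations G · a = b where
  G_{ij} = <φ_i, φ_j> and b_i = <f, φ_i>, with φ_0 = 1, φ_1 = x, φ_2 = x^2.
G =
  [2, 0, 2/3]
  [0, 2/3, 0]
  [2/3, 0, 2/5],
b = (104/15, -38/15, 88/35).
Solving gives a_0 = 108/35, a_1 = -19/5, a_2 = 8/7, so
  g(x) = 8*x^2/7 - 19*x/5 + 108/35.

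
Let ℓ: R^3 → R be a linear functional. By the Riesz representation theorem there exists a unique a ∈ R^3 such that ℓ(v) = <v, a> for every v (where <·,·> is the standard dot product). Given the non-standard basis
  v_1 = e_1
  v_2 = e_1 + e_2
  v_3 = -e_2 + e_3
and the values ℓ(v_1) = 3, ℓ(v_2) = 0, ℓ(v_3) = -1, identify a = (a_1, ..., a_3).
a = (3, -3, -4)

Write a = (a_1, ..., a_3) in the standard basis. For each basis vector v_i, ℓ(v_i) = <v_i, a> is a linear equation in the a_j's. Collect the n equations into a matrix system V a = ℓ, where row i of V is v_i (expressed in the standard basis). Since V is invertible (lower-triangular with 1s on the diagonal, up to permutation), solve by back-substitution:
  V =
[[1, 0, 0],
 [1, 1, 0],
 [0, -1, 1]]
  V a = (3, 0, -1)
Solving gives a = (3, -3, -4).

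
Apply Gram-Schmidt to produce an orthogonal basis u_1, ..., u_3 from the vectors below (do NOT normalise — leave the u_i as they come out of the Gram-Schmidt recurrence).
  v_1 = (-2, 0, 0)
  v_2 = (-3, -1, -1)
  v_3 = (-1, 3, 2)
Orthogonal basis:
  u_1 = (-2, 0, 0)
  u_2 = (0, -1, -1)
  u_3 = (0, 1/2, -1/2)

Apply the Gram-Schmidt recurrence
  u_1 = v_1
  u_i = v_i − Σ_{j<i} ((v_i · u_j) / (u_j · u_j)) · u_j.

Step by step this gives:
  u_1 = (-2, 0, 0)
  u_2 = (0, -1, -1)
  u_3 = (0, 1/2, -1/2)

Orthogonality check:
  u_2 · u_1 = 0 (should be 0)
  u_3 · u_1 = 0 (should be 0)
  u_3 · u_2 = 0 (should be 0)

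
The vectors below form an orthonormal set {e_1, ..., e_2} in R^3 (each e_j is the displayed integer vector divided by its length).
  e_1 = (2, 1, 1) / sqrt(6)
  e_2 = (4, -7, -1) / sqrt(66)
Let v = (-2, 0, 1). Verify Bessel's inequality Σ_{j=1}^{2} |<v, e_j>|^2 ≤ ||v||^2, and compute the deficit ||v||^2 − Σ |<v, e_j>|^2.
Σ |<v, e_j>|^2 = 30/11; ||v||^2 = 5; deficit = 25/11

Write each e_j = u_j / sqrt(<u_j, u_j>) where u_j is the displayed integer vector. Then <v, e_j> = <v, u_j> / sqrt(<u_j, u_j>), so |<v, e_j>|^2 = <v, u_j>^2 / <u_j, u_j>.
Coefficients: <v, e_1> = -3/sqrt(6), <v, e_2> = -9/sqrt(66).
Square and sum: Σ |<v, e_j>|^2 = 30/11.
Compute ||v||^2 = v·v = 5.
Deficit = 5 − 30/11 = 25/11 ≥ 0, confirming Bessel's inequality. (The deficit equals ||v − Σ <v,e_j> e_j||^2, the squared distance from v to span{e_j}.)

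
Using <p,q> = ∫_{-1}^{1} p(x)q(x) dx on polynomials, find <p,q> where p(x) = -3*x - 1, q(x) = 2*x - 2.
<p,q> = 0

Expand the product: p(x)·q(x) = -6*x^2 + 4*x + 2.
∫_{-1}^{1} of each monomial x^k gives [2/(k+1) if k even, 0 if k odd]. Integrating term-by-term (or equivalently evaluating the antiderivative F(x) = -2*x^3 + 2*x^2 + 2*x at the endpoints):
  F(1) − F(−1) = 2 − (2) = 0.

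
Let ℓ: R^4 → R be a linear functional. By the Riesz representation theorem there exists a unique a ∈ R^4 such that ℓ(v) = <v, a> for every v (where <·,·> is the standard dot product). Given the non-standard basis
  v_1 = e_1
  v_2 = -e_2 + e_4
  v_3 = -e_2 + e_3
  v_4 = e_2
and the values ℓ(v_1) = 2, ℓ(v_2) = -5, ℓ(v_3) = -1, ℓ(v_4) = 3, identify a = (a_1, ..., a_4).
a = (2, 3, 2, -2)

Write a = (a_1, ..., a_4) in the standard basis. For each basis vector v_i, ℓ(v_i) = <v_i, a> is a linear equation in the a_j's. Collect the n equations into a matrix system V a = ℓ, where row i of V is v_i (expressed in the standard basis). Since V is invertible (lower-triangular with 1s on the diagonal, up to permutation), solve by back-substitution:
  V =
[[1, 0, 0, 0],
 [0, -1, 0, 1],
 [0, -1, 1, 0],
 [0, 1, 0, 0]]
  V a = (2, -5, -1, 3)
Solving gives a = (2, 3, 2, -2).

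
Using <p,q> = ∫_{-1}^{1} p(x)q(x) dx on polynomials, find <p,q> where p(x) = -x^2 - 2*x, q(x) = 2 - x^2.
<p,q> = -14/15

Expand the product: p(x)·q(x) = x^4 + 2*x^3 - 2*x^2 - 4*x.
∫_{-1}^{1} of each monomial x^k gives [2/(k+1) if k even, 0 if k odd]. Integrating term-by-term (or equivalently evaluating the antiderivative F(x) = x^5/5 + x^4/2 - 2*x^3/3 - 2*x^2 at the endpoints):
  F(1) − F(−1) = -59/30 − (-31/30) = -14/15.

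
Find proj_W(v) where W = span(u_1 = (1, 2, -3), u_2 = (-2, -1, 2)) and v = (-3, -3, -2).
proj_W(v) = (-57/26, 3/13, 11/26)

Set up U = [u_1 | ... | u_2] ∈ R^(3×2). The projector onto W = col(U) is P = U (U^T U)^(-1) U^T.
Compute U^T U =
  [14, -10]
  [-10, 9],
and U^T v = (-3, 5).
Solve U^T U · c = U^T v for the coefficients: c = (23/26, 20/13). The projection is proj_W(v) = U c.
Check: (v - proj_W(v)) · u_1 = 0  (should be 0).
Check: (v - proj_W(v)) · u_2 = 0  (should be 0).
Result: proj_W(v) = (-57/26, 3/13, 11/26).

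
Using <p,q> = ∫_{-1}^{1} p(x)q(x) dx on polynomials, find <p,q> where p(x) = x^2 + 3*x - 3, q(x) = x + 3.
<p,q> = -14

Expand the product: p(x)·q(x) = x^3 + 6*x^2 + 6*x - 9.
∫_{-1}^{1} of each monomial x^k gives [2/(k+1) if k even, 0 if k odd]. Integrating term-by-term (or equivalently evaluating the antiderivative F(x) = x^4/4 + 2*x^3 + 3*x^2 - 9*x at the endpoints):
  F(1) − F(−1) = -15/4 − (41/4) = -14.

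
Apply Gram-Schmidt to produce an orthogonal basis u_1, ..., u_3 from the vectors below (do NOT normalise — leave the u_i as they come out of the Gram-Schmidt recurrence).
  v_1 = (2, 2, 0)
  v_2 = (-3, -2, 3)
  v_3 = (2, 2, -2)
Orthogonal basis:
  u_1 = (2, 2, 0)
  u_2 = (-1/2, 1/2, 3)
  u_3 = (-6/19, 6/19, -2/19)

Apply the Gram-Schmidt recurrence
  u_1 = v_1
  u_i = v_i − Σ_{j<i} ((v_i · u_j) / (u_j · u_j)) · u_j.

Step by step this gives:
  u_1 = (2, 2, 0)
  u_2 = (-1/2, 1/2, 3)
  u_3 = (-6/19, 6/19, -2/19)

Orthogonality check:
  u_2 · u_1 = 0 (should be 0)
  u_3 · u_1 = 0 (should be 0)
  u_3 · u_2 = 0 (should be 0)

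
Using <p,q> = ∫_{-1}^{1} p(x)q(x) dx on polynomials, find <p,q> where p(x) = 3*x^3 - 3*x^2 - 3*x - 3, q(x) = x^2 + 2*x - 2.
<p,q> = 56/5

Expand the product: p(x)·q(x) = 3*x^5 + 3*x^4 - 15*x^3 - 3*x^2 + 6.
∫_{-1}^{1} of each monomial x^k gives [2/(k+1) if k even, 0 if k odd]. Integrating term-by-term (or equivalently evaluating the antiderivative F(x) = x^6/2 + 3*x^5/5 - 15*x^4/4 - x^3 + 6*x at the endpoints):
  F(1) − F(−1) = 47/20 − (-177/20) = 56/5.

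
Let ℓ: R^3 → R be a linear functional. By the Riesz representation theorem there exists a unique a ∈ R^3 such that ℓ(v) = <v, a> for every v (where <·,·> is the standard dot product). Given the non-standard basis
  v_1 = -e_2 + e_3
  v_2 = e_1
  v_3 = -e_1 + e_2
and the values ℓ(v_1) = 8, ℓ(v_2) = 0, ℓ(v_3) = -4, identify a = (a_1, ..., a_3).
a = (0, -4, 4)

Write a = (a_1, ..., a_3) in the standard basis. For each basis vector v_i, ℓ(v_i) = <v_i, a> is a linear equation in the a_j's. Collect the n equations into a matrix system V a = ℓ, where row i of V is v_i (expressed in the standard basis). Since V is invertible (lower-triangular with 1s on the diagonal, up to permutation), solve by back-substitution:
  V =
[[0, -1, 1],
 [1, 0, 0],
 [-1, 1, 0]]
  V a = (8, 0, -4)
Solving gives a = (0, -4, 4).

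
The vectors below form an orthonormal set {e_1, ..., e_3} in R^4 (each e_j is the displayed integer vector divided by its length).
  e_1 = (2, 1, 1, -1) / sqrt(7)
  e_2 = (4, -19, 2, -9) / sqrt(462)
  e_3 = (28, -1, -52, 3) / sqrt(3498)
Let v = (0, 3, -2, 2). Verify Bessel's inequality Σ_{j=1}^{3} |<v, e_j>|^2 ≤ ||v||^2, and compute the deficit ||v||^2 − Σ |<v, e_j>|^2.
Σ |<v, e_j>|^2 = 897/53; ||v||^2 = 17; deficit = 4/53

Write each e_j = u_j / sqrt(<u_j, u_j>) where u_j is the displayed integer vector. Then <v, e_j> = <v, u_j> / sqrt(<u_j, u_j>), so |<v, e_j>|^2 = <v, u_j>^2 / <u_j, u_j>.
Coefficients: <v, e_1> = -1/sqrt(7), <v, e_2> = -79/sqrt(462), <v, e_3> = 107/sqrt(3498).
Square and sum: Σ |<v, e_j>|^2 = 897/53.
Compute ||v||^2 = v·v = 17.
Deficit = 17 − 897/53 = 4/53 ≥ 0, confirming Bessel's inequality. (The deficit equals ||v − Σ <v,e_j> e_j||^2, the squared distance from v to span{e_j}.)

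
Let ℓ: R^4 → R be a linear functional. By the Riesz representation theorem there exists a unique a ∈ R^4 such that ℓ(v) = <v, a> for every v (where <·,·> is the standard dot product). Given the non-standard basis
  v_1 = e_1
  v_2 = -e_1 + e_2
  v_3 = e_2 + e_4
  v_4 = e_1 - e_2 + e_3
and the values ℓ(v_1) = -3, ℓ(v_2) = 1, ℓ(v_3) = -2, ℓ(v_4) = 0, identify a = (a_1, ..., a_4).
a = (-3, -2, 1, 0)

Write a = (a_1, ..., a_4) in the standard basis. For each basis vector v_i, ℓ(v_i) = <v_i, a> is a linear equation in the a_j's. Collect the n equations into a matrix system V a = ℓ, where row i of V is v_i (expressed in the standard basis). Since V is invertible (lower-triangular with 1s on the diagonal, up to permutation), solve by back-substitution:
  V =
[[1, 0, 0, 0],
 [-1, 1, 0, 0],
 [0, 1, 0, 1],
 [1, -1, 1, 0]]
  V a = (-3, 1, -2, 0)
Solving gives a = (-3, -2, 1, 0).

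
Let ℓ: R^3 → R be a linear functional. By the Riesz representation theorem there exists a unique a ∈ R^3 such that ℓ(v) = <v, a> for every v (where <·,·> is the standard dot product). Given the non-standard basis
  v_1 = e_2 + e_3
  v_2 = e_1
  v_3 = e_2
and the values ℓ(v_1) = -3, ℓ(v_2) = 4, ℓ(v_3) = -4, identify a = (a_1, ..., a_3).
a = (4, -4, 1)

Write a = (a_1, ..., a_3) in the standard basis. For each basis vector v_i, ℓ(v_i) = <v_i, a> is a linear equation in the a_j's. Collect the n equations into a matrix system V a = ℓ, where row i of V is v_i (expressed in the standard basis). Since V is invertible (lower-triangular with 1s on the diagonal, up to permutation), solve by back-substitution:
  V =
[[0, 1, 1],
 [1, 0, 0],
 [0, 1, 0]]
  V a = (-3, 4, -4)
Solving gives a = (4, -4, 1).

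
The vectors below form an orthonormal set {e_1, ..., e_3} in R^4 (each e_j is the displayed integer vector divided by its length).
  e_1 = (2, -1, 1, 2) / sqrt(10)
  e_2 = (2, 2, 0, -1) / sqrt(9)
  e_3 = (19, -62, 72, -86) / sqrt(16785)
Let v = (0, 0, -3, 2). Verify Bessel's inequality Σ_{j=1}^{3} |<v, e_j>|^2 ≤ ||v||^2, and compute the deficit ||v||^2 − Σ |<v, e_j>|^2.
Σ |<v, e_j>|^2 = 7097/746; ||v||^2 = 13; deficit = 2601/746

Write each e_j = u_j / sqrt(<u_j, u_j>) where u_j is the displayed integer vector. Then <v, e_j> = <v, u_j> / sqrt(<u_j, u_j>), so |<v, e_j>|^2 = <v, u_j>^2 / <u_j, u_j>.
Coefficients: <v, e_1> = 1/sqrt(10), <v, e_2> = -2/sqrt(9), <v, e_3> = -388/sqrt(16785).
Square and sum: Σ |<v, e_j>|^2 = 7097/746.
Compute ||v||^2 = v·v = 13.
Deficit = 13 − 7097/746 = 2601/746 ≥ 0, confirming Bessel's inequality. (The deficit equals ||v − Σ <v,e_j> e_j||^2, the squared distance from v to span{e_j}.)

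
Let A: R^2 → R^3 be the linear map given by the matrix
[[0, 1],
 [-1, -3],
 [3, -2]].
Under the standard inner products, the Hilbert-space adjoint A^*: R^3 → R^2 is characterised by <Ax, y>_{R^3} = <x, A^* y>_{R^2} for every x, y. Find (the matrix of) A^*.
A^* = A^T =
[[0, -1, 3],
 [1, -3, -2]]

For real matrices with standard dot products, the defining identity <Ax, y> = <x, A^* y> gives (Ax)^T y = x^T (A^*) y, i.e. x^T A^T y = x^T (A^*) y. Since this holds for all x, y, we must have A^* = A^T. Therefore
A^* =
[[0, -1, 3],
 [1, -3, -2]].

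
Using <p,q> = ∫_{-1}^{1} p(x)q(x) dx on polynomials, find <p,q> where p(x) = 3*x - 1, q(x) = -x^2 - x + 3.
<p,q> = -22/3

Expand the product: p(x)·q(x) = -3*x^3 - 2*x^2 + 10*x - 3.
∫_{-1}^{1} of each monomial x^k gives [2/(k+1) if k even, 0 if k odd]. Integrating term-by-term (or equivalently evaluating the antiderivative F(x) = -3*x^4/4 - 2*x^3/3 + 5*x^2 - 3*x at the endpoints):
  F(1) − F(−1) = 7/12 − (95/12) = -22/3.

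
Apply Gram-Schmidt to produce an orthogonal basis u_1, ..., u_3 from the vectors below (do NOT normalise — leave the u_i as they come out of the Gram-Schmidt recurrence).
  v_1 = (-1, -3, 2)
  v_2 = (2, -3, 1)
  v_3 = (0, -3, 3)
Orthogonal basis:
  u_1 = (-1, -3, 2)
  u_2 = (37/14, -15/14, -2/7)
  u_3 = (36/115, 12/23, 108/115)

Apply the Gram-Schmidt recurrence
  u_1 = v_1
  u_i = v_i − Σ_{j<i} ((v_i · u_j) / (u_j · u_j)) · u_j.

Step by step this gives:
  u_1 = (-1, -3, 2)
  u_2 = (37/14, -15/14, -2/7)
  u_3 = (36/115, 12/23, 108/115)

Orthogonality check:
  u_2 · u_1 = 0 (should be 0)
  u_3 · u_1 = 0 (should be 0)
  u_3 · u_2 = 0 (should be 0)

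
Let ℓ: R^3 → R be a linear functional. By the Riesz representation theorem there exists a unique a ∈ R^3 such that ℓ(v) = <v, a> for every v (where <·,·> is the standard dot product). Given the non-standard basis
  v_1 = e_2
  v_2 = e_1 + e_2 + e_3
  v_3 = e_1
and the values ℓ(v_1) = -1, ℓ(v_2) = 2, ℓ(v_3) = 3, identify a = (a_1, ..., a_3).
a = (3, -1, 0)

Write a = (a_1, ..., a_3) in the standard basis. For each basis vector v_i, ℓ(v_i) = <v_i, a> is a linear equation in the a_j's. Collect the n equations into a matrix system V a = ℓ, where row i of V is v_i (expressed in the standard basis). Since V is invertible (lower-triangular with 1s on the diagonal, up to permutation), solve by back-substitution:
  V =
[[0, 1, 0],
 [1, 1, 1],
 [1, 0, 0]]
  V a = (-1, 2, 3)
Solving gives a = (3, -1, 0).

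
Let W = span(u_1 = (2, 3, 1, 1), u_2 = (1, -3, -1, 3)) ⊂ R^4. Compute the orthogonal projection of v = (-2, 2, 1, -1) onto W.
proj_W(v) = (-42/55, 18/11, 6/11, -106/55)

Set up U = [u_1 | ... | u_2] ∈ R^(4×2). The projector onto W = col(U) is P = U (U^T U)^(-1) U^T.
Compute U^T U =
  [15, -5]
  [-5, 20],
and U^T v = (2, -12).
Solve U^T U · c = U^T v for the coefficients: c = (-4/55, -34/55). The projection is proj_W(v) = U c.
Check: (v - proj_W(v)) · u_1 = 0  (should be 0).
Check: (v - proj_W(v)) · u_2 = 0  (should be 0).
Result: proj_W(v) = (-42/55, 18/11, 6/11, -106/55).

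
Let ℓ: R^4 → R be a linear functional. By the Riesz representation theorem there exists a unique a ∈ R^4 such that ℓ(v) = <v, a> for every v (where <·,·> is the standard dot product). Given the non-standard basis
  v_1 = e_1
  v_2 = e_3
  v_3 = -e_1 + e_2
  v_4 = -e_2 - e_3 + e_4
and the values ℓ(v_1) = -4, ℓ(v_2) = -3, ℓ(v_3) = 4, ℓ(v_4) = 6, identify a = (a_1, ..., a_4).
a = (-4, 0, -3, 3)

Write a = (a_1, ..., a_4) in the standard basis. For each basis vector v_i, ℓ(v_i) = <v_i, a> is a linear equation in the a_j's. Collect the n equations into a matrix system V a = ℓ, where row i of V is v_i (expressed in the standard basis). Since V is invertible (lower-triangular with 1s on the diagonal, up to permutation), solve by back-substitution:
  V =
[[1, 0, 0, 0],
 [0, 0, 1, 0],
 [-1, 1, 0, 0],
 [0, -1, -1, 1]]
  V a = (-4, -3, 4, 6)
Solving gives a = (-4, 0, -3, 3).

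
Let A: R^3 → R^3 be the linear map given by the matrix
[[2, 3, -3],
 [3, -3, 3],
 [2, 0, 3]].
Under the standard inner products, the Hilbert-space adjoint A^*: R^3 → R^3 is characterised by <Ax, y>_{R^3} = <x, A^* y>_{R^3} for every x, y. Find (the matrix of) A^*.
A^* = A^T =
[[2, 3, 2],
 [3, -3, 0],
 [-3, 3, 3]]

For real matrices with standard dot products, the defining identity <Ax, y> = <x, A^* y> gives (Ax)^T y = x^T (A^*) y, i.e. x^T A^T y = x^T (A^*) y. Since this holds for all x, y, we must have A^* = A^T. Therefore
A^* =
[[2, 3, 2],
 [3, -3, 0],
 [-3, 3, 3]].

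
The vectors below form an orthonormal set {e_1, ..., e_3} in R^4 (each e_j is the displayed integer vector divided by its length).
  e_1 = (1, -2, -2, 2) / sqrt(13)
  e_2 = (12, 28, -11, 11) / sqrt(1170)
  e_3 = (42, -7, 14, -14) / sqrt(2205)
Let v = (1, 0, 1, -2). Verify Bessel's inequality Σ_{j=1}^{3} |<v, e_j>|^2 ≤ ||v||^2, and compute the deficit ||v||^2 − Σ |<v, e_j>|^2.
Σ |<v, e_j>|^2 = 11/2; ||v||^2 = 6; deficit = 1/2

Write each e_j = u_j / sqrt(<u_j, u_j>) where u_j is the displayed integer vector. Then <v, e_j> = <v, u_j> / sqrt(<u_j, u_j>), so |<v, e_j>|^2 = <v, u_j>^2 / <u_j, u_j>.
Coefficients: <v, e_1> = -5/sqrt(13), <v, e_2> = -21/sqrt(1170), <v, e_3> = 84/sqrt(2205).
Square and sum: Σ |<v, e_j>|^2 = 11/2.
Compute ||v||^2 = v·v = 6.
Deficit = 6 − 11/2 = 1/2 ≥ 0, confirming Bessel's inequality. (The deficit equals ||v − Σ <v,e_j> e_j||^2, the squared distance from v to span{e_j}.)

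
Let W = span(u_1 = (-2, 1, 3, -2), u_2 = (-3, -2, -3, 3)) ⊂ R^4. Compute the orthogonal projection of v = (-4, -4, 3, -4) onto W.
proj_W(v) = (-101/23, 214/437, 1281/437, -641/437)

Set up U = [u_1 | ... | u_2] ∈ R^(4×2). The projector onto W = col(U) is P = U (U^T U)^(-1) U^T.
Compute U^T U =
  [18, -11]
  [-11, 31],
and U^T v = (21, -1).
Solve U^T U · c = U^T v for the coefficients: c = (640/437, 213/437). The projection is proj_W(v) = U c.
Check: (v - proj_W(v)) · u_1 = 0  (should be 0).
Check: (v - proj_W(v)) · u_2 = 0  (should be 0).
Result: proj_W(v) = (-101/23, 214/437, 1281/437, -641/437).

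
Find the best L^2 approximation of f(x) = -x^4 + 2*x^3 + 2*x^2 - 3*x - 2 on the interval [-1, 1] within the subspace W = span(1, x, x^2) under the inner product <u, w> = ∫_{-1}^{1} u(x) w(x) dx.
g(x) = 8*x^2/7 - 9*x/5 - 67/35

The best approximation g ∈ W is the orthogonal projection of f onto W. Writing g = a_0 + a_1 x + a_2 x^2, the coefficients solve the normal equations G · a = b where
  G_{ij} = <φ_i, φ_j> and b_i = <f, φ_i>, with φ_0 = 1, φ_1 = x, φ_2 = x^2.
G =
  [2, 0, 2/3]
  [0, 2/3, 0]
  [2/3, 0, 2/5],
b = (-46/15, -6/5, -86/105).
Solving gives a_0 = -67/35, a_1 = -9/5, a_2 = 8/7, so
  g(x) = 8*x^2/7 - 9*x/5 - 67/35.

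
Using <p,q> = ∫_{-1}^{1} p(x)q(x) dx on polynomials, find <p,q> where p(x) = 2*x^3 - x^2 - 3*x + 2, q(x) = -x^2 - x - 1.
<p,q> = -46/15

Expand the product: p(x)·q(x) = -2*x^5 - x^4 + 2*x^3 + 2*x^2 + x - 2.
∫_{-1}^{1} of each monomial x^k gives [2/(k+1) if k even, 0 if k odd]. Integrating term-by-term (or equivalently evaluating the antiderivative F(x) = -x^6/3 - x^5/5 + x^4/2 + 2*x^3/3 + x^2/2 - 2*x at the endpoints):
  F(1) − F(−1) = -13/15 − (11/5) = -46/15.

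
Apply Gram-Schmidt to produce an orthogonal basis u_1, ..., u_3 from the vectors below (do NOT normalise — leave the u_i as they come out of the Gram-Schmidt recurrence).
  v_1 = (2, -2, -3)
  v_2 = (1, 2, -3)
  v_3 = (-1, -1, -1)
Orthogonal basis:
  u_1 = (2, -2, -3)
  u_2 = (3/17, 48/17, -30/17)
  u_3 = (-4/3, -1/3, -2/3)

Apply the Gram-Schmidt recurrence
  u_1 = v_1
  u_i = v_i − Σ_{j<i} ((v_i · u_j) / (u_j · u_j)) · u_j.

Step by step this gives:
  u_1 = (2, -2, -3)
  u_2 = (3/17, 48/17, -30/17)
  u_3 = (-4/3, -1/3, -2/3)

Orthogonality check:
  u_2 · u_1 = 0 (should be 0)
  u_3 · u_1 = 0 (should be 0)
  u_3 · u_2 = 0 (should be 0)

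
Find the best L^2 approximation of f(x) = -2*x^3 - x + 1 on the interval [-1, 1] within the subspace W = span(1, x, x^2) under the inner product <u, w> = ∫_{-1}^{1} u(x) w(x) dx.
g(x) = 1 - 11*x/5

The best approximation g ∈ W is the orthogonal projection of f onto W. Writing g = a_0 + a_1 x + a_2 x^2, the coefficients solve the normal equations G · a = b where
  G_{ij} = <φ_i, φ_j> and b_i = <f, φ_i>, with φ_0 = 1, φ_1 = x, φ_2 = x^2.
G =
  [2, 0, 2/3]
  [0, 2/3, 0]
  [2/3, 0, 2/5],
b = (2, -22/15, 2/3).
Solving gives a_0 = 1, a_1 = -11/5, a_2 = 0, so
  g(x) = 1 - 11*x/5.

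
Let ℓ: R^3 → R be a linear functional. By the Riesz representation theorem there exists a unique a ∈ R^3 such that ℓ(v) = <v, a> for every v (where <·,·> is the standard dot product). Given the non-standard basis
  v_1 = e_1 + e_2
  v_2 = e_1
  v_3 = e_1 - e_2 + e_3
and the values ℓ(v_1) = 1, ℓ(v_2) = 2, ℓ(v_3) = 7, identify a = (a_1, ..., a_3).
a = (2, -1, 4)

Write a = (a_1, ..., a_3) in the standard basis. For each basis vector v_i, ℓ(v_i) = <v_i, a> is a linear equation in the a_j's. Collect the n equations into a matrix system V a = ℓ, where row i of V is v_i (expressed in the standard basis). Since V is invertible (lower-triangular with 1s on the diagonal, up to permutation), solve by back-substitution:
  V =
[[1, 1, 0],
 [1, 0, 0],
 [1, -1, 1]]
  V a = (1, 2, 7)
Solving gives a = (2, -1, 4).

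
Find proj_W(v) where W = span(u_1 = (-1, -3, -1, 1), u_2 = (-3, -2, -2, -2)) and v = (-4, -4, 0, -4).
proj_W(v) = (-4, -8/3, -8/3, -8/3)

Set up U = [u_1 | ... | u_2] ∈ R^(4×2). The projector onto W = col(U) is P = U (U^T U)^(-1) U^T.
Compute U^T U =
  [12, 9]
  [9, 21],
and U^T v = (12, 28).
Solve U^T U · c = U^T v for the coefficients: c = (0, 4/3). The projection is proj_W(v) = U c.
Check: (v - proj_W(v)) · u_1 = 0  (should be 0).
Check: (v - proj_W(v)) · u_2 = 0  (should be 0).
Result: proj_W(v) = (-4, -8/3, -8/3, -8/3).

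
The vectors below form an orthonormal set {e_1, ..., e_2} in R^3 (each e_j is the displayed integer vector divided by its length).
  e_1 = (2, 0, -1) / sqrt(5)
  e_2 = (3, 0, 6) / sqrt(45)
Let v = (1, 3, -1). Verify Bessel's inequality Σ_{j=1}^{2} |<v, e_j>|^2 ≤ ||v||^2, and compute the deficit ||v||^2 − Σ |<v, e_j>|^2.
Σ |<v, e_j>|^2 = 2; ||v||^2 = 11; deficit = 9

Write each e_j = u_j / sqrt(<u_j, u_j>) where u_j is the displayed integer vector. Then <v, e_j> = <v, u_j> / sqrt(<u_j, u_j>), so |<v, e_j>|^2 = <v, u_j>^2 / <u_j, u_j>.
Coefficients: <v, e_1> = 3/sqrt(5), <v, e_2> = -3/sqrt(45).
Square and sum: Σ |<v, e_j>|^2 = 2.
Compute ||v||^2 = v·v = 11.
Deficit = 11 − 2 = 9 ≥ 0, confirming Bessel's inequality. (The deficit equals ||v − Σ <v,e_j> e_j||^2, the squared distance from v to span{e_j}.)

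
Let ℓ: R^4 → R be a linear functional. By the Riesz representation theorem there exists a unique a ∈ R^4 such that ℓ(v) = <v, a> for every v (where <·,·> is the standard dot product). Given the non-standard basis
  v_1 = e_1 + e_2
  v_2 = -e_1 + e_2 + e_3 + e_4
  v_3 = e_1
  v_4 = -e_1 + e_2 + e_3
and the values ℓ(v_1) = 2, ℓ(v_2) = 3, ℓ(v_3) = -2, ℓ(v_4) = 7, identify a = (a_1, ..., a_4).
a = (-2, 4, 1, -4)

Write a = (a_1, ..., a_4) in the standard basis. For each basis vector v_i, ℓ(v_i) = <v_i, a> is a linear equation in the a_j's. Collect the n equations into a matrix system V a = ℓ, where row i of V is v_i (expressed in the standard basis). Since V is invertible (lower-triangular with 1s on the diagonal, up to permutation), solve by back-substitution:
  V =
[[1, 1, 0, 0],
 [-1, 1, 1, 1],
 [1, 0, 0, 0],
 [-1, 1, 1, 0]]
  V a = (2, 3, -2, 7)
Solving gives a = (-2, 4, 1, -4).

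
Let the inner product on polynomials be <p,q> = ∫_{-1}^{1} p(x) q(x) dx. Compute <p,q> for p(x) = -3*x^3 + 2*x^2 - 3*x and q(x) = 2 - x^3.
<p,q> = 496/105

Expand the product: p(x)·q(x) = 3*x^6 - 2*x^5 + 3*x^4 - 6*x^3 + 4*x^2 - 6*x.
∫_{-1}^{1} of each monomial x^k gives [2/(k+1) if k even, 0 if k odd]. Integrating term-by-term (or equivalently evaluating the antiderivative F(x) = 3*x^7/7 - x^6/3 + 3*x^5/5 - 3*x^4/2 + 4*x^3/3 - 3*x^2 at the endpoints):
  F(1) − F(−1) = -173/70 − (-1511/210) = 496/105.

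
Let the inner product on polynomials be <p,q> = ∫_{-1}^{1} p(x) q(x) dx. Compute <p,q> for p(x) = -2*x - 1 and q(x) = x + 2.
<p,q> = -16/3

Expand the product: p(x)·q(x) = -2*x^2 - 5*x - 2.
∫_{-1}^{1} of each monomial x^k gives [2/(k+1) if k even, 0 if k odd]. Integrating term-by-term (or equivalently evaluating the antiderivative F(x) = -2*x^3/3 - 5*x^2/2 - 2*x at the endpoints):
  F(1) − F(−1) = -31/6 − (1/6) = -16/3.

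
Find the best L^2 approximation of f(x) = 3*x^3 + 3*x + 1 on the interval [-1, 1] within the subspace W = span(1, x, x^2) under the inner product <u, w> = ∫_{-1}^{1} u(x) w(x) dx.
g(x) = 24*x/5 + 1

The best approximation g ∈ W is the orthogonal projection of f onto W. Writing g = a_0 + a_1 x + a_2 x^2, the coefficients solve the normal equations G · a = b where
  G_{ij} = <φ_i, φ_j> and b_i = <f, φ_i>, with φ_0 = 1, φ_1 = x, φ_2 = x^2.
G =
  [2, 0, 2/3]
  [0, 2/3, 0]
  [2/3, 0, 2/5],
b = (2, 16/5, 2/3).
Solving gives a_0 = 1, a_1 = 24/5, a_2 = 0, so
  g(x) = 24*x/5 + 1.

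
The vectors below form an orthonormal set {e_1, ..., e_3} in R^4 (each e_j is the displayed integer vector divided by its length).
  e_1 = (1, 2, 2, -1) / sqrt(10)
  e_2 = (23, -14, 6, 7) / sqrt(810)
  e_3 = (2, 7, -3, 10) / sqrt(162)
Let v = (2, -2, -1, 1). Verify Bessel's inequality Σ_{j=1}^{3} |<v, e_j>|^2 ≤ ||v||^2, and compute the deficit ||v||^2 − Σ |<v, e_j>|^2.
Σ |<v, e_j>|^2 = 19/2; ||v||^2 = 10; deficit = 1/2

Write each e_j = u_j / sqrt(<u_j, u_j>) where u_j is the displayed integer vector. Then <v, e_j> = <v, u_j> / sqrt(<u_j, u_j>), so |<v, e_j>|^2 = <v, u_j>^2 / <u_j, u_j>.
Coefficients: <v, e_1> = -5/sqrt(10), <v, e_2> = 75/sqrt(810), <v, e_3> = 3/sqrt(162).
Square and sum: Σ |<v, e_j>|^2 = 19/2.
Compute ||v||^2 = v·v = 10.
Deficit = 10 − 19/2 = 1/2 ≥ 0, confirming Bessel's inequality. (The deficit equals ||v − Σ <v,e_j> e_j||^2, the squared distance from v to span{e_j}.)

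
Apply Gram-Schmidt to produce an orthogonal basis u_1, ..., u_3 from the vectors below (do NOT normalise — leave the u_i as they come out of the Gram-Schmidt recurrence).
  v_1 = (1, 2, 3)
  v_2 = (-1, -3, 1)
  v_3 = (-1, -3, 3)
Orthogonal basis:
  u_1 = (1, 2, 3)
  u_2 = (-5/7, -17/7, 13/7)
  u_3 = (-11/69, 4/69, 1/69)

Apply the Gram-Schmidt recurrence
  u_1 = v_1
  u_i = v_i − Σ_{j<i} ((v_i · u_j) / (u_j · u_j)) · u_j.

Step by step this gives:
  u_1 = (1, 2, 3)
  u_2 = (-5/7, -17/7, 13/7)
  u_3 = (-11/69, 4/69, 1/69)

Orthogonality check:
  u_2 · u_1 = 0 (should be 0)
  u_3 · u_1 = 0 (should be 0)
  u_3 · u_2 = 0 (should be 0)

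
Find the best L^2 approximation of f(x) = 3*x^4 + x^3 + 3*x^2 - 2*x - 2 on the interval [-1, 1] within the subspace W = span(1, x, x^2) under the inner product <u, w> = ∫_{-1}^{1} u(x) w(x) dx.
g(x) = 39*x^2/7 - 7*x/5 - 79/35

The best approximation g ∈ W is the orthogonal projection of f onto W. Writing g = a_0 + a_1 x + a_2 x^2, the coefficients solve the normal equations G · a = b where
  G_{ij} = <φ_i, φ_j> and b_i = <f, φ_i>, with φ_0 = 1, φ_1 = x, φ_2 = x^2.
G =
  [2, 0, 2/3]
  [0, 2/3, 0]
  [2/3, 0, 2/5],
b = (-4/5, -14/15, 76/105).
Solving gives a_0 = -79/35, a_1 = -7/5, a_2 = 39/7, so
  g(x) = 39*x^2/7 - 7*x/5 - 79/35.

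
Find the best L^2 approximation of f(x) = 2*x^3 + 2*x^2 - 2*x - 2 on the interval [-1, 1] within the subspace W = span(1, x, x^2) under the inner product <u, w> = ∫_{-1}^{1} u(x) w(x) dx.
g(x) = 2*x^2 - 4*x/5 - 2

The best approximation g ∈ W is the orthogonal projection of f onto W. Writing g = a_0 + a_1 x + a_2 x^2, the coefficients solve the normal equations G · a = b where
  G_{ij} = <φ_i, φ_j> and b_i = <f, φ_i>, with φ_0 = 1, φ_1 = x, φ_2 = x^2.
G =
  [2, 0, 2/3]
  [0, 2/3, 0]
  [2/3, 0, 2/5],
b = (-8/3, -8/15, -8/15).
Solving gives a_0 = -2, a_1 = -4/5, a_2 = 2, so
  g(x) = 2*x^2 - 4*x/5 - 2.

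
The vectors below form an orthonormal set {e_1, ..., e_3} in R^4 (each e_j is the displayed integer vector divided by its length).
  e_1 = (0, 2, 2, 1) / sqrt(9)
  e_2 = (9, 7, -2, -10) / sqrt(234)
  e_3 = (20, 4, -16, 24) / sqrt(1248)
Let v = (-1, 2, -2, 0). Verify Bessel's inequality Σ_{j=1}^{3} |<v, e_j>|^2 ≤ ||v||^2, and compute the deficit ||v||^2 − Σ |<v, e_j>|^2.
Σ |<v, e_j>|^2 = 2/3; ||v||^2 = 9; deficit = 25/3

Write each e_j = u_j / sqrt(<u_j, u_j>) where u_j is the displayed integer vector. Then <v, e_j> = <v, u_j> / sqrt(<u_j, u_j>), so |<v, e_j>|^2 = <v, u_j>^2 / <u_j, u_j>.
Coefficients: <v, e_1> = 0/sqrt(9), <v, e_2> = 9/sqrt(234), <v, e_3> = 20/sqrt(1248).
Square and sum: Σ |<v, e_j>|^2 = 2/3.
Compute ||v||^2 = v·v = 9.
Deficit = 9 − 2/3 = 25/3 ≥ 0, confirming Bessel's inequality. (The deficit equals ||v − Σ <v,e_j> e_j||^2, the squared distance from v to span{e_j}.)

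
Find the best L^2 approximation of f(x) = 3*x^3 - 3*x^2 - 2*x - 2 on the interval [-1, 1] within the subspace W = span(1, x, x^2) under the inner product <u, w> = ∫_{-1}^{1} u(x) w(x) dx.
g(x) = -3*x^2 - x/5 - 2

The best approximation g ∈ W is the orthogonal projection of f onto W. Writing g = a_0 + a_1 x + a_2 x^2, the coefficients solve the normal equations G · a = b where
  G_{ij} = <φ_i, φ_j> and b_i = <f, φ_i>, with φ_0 = 1, φ_1 = x, φ_2 = x^2.
G =
  [2, 0, 2/3]
  [0, 2/3, 0]
  [2/3, 0, 2/5],
b = (-6, -2/15, -38/15).
Solving gives a_0 = -2, a_1 = -1/5, a_2 = -3, so
  g(x) = -3*x^2 - x/5 - 2.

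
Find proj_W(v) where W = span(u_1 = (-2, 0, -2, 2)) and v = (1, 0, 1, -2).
proj_W(v) = (4/3, 0, 4/3, -4/3)

Set up U = [u_1 | ... | u_1] ∈ R^(4×1). The projector onto W = col(U) is P = U (U^T U)^(-1) U^T.
Compute U^T U =
  [12],
and U^T v = (-8).
Solve U^T U · c = U^T v for the coefficients: c = (-2/3). The projection is proj_W(v) = U c.
Check: (v - proj_W(v)) · u_1 = 0  (should be 0).
Result: proj_W(v) = (4/3, 0, 4/3, -4/3).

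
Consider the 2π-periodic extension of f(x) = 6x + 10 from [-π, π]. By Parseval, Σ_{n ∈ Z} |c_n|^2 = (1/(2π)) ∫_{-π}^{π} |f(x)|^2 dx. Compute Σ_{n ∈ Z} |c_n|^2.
Σ |c_n|^2 = 12π^2 + 100

Expand and integrate term by term over [-π, π]:
  ∫ (6x)^2 dx = 36·(2π^3/3); ∫ 2·6·(10)·x dx = 0 (odd integrand); ∫ 10^2 dx = 100·2π.
So (1/(2π)) ∫_{-π}^{π} (6x + 10)^2 dx = 36π^2/3 + 100 = 12π^2 + 100.
Parseval ⇒ Σ |c_n|^2 = 12π^2 + 100.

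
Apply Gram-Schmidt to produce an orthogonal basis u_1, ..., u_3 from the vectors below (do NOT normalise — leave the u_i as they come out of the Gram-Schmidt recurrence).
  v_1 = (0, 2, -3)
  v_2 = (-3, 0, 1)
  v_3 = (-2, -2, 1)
Orthogonal basis:
  u_1 = (0, 2, -3)
  u_2 = (-3, 6/13, 4/13)
  u_3 = (-32/121, -144/121, -96/121)

Apply the Gram-Schmidt recurrence
  u_1 = v_1
  u_i = v_i − Σ_{j<i} ((v_i · u_j) / (u_j · u_j)) · u_j.

Step by step this gives:
  u_1 = (0, 2, -3)
  u_2 = (-3, 6/13, 4/13)
  u_3 = (-32/121, -144/121, -96/121)

Orthogonality check:
  u_2 · u_1 = 0 (should be 0)
  u_3 · u_1 = 0 (should be 0)
  u_3 · u_2 = 0 (should be 0)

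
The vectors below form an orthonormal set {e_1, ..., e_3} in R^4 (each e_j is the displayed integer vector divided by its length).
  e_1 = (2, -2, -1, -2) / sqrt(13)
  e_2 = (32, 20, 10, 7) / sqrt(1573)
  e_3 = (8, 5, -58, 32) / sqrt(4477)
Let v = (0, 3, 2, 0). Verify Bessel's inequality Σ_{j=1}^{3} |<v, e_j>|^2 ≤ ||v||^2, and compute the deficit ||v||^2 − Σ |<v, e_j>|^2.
Σ |<v, e_j>|^2 = 417/37; ||v||^2 = 13; deficit = 64/37

Write each e_j = u_j / sqrt(<u_j, u_j>) where u_j is the displayed integer vector. Then <v, e_j> = <v, u_j> / sqrt(<u_j, u_j>), so |<v, e_j>|^2 = <v, u_j>^2 / <u_j, u_j>.
Coefficients: <v, e_1> = -8/sqrt(13), <v, e_2> = 80/sqrt(1573), <v, e_3> = -101/sqrt(4477).
Square and sum: Σ |<v, e_j>|^2 = 417/37.
Compute ||v||^2 = v·v = 13.
Deficit = 13 − 417/37 = 64/37 ≥ 0, confirming Bessel's inequality. (The deficit equals ||v − Σ <v,e_j> e_j||^2, the squared distance from v to span{e_j}.)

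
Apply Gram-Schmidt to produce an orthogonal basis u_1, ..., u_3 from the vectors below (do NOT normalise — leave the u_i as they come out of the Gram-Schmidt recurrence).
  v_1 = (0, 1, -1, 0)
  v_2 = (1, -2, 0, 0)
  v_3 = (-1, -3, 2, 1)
Orthogonal basis:
  u_1 = (0, 1, -1, 0)
  u_2 = (1, -1, -1, 0)
  u_3 = (-1, -1/2, -1/2, 1)

Apply the Gram-Schmidt recurrence
  u_1 = v_1
  u_i = v_i − Σ_{j<i} ((v_i · u_j) / (u_j · u_j)) · u_j.

Step by step this gives:
  u_1 = (0, 1, -1, 0)
  u_2 = (1, -1, -1, 0)
  u_3 = (-1, -1/2, -1/2, 1)

Orthogonality check:
  u_2 · u_1 = 0 (should be 0)
  u_3 · u_1 = 0 (should be 0)
  u_3 · u_2 = 0 (should be 0)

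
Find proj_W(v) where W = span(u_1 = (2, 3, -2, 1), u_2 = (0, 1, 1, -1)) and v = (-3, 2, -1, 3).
proj_W(v) = (5/9, 1/6, -11/9, 17/18)

Set up U = [u_1 | ... | u_2] ∈ R^(4×2). The projector onto W = col(U) is P = U (U^T U)^(-1) U^T.
Compute U^T U =
  [18, 0]
  [0, 3],
and U^T v = (5, -2).
Solve U^T U · c = U^T v for the coefficients: c = (5/18, -2/3). The projection is proj_W(v) = U c.
Check: (v - proj_W(v)) · u_1 = 0  (should be 0).
Check: (v - proj_W(v)) · u_2 = 0  (should be 0).
Result: proj_W(v) = (5/9, 1/6, -11/9, 17/18).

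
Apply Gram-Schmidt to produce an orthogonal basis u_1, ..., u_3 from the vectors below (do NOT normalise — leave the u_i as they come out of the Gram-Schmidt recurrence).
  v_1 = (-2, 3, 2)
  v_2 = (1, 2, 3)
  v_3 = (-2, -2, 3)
Orthogonal basis:
  u_1 = (-2, 3, 2)
  u_2 = (37/17, 4/17, 31/17)
  u_3 = (-235/138, -188/69, 329/138)

Apply the Gram-Schmidt recurrence
  u_1 = v_1
  u_i = v_i − Σ_{j<i} ((v_i · u_j) / (u_j · u_j)) · u_j.

Step by step this gives:
  u_1 = (-2, 3, 2)
  u_2 = (37/17, 4/17, 31/17)
  u_3 = (-235/138, -188/69, 329/138)

Orthogonality check:
  u_2 · u_1 = 0 (should be 0)
  u_3 · u_1 = 0 (should be 0)
  u_3 · u_2 = 0 (should be 0)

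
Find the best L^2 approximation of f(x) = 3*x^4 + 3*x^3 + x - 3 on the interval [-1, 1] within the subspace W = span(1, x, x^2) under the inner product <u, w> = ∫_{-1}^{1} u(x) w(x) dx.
g(x) = 18*x^2/7 + 14*x/5 - 114/35

The best approximation g ∈ W is the orthogonal projection of f onto W. Writing g = a_0 + a_1 x + a_2 x^2, the coefficients solve the normal equations G · a = b where
  G_{ij} = <φ_i, φ_j> and b_i = <f, φ_i>, with φ_0 = 1, φ_1 = x, φ_2 = x^2.
G =
  [2, 0, 2/3]
  [0, 2/3, 0]
  [2/3, 0, 2/5],
b = (-24/5, 28/15, -8/7).
Solving gives a_0 = -114/35, a_1 = 14/5, a_2 = 18/7, so
  g(x) = 18*x^2/7 + 14*x/5 - 114/35.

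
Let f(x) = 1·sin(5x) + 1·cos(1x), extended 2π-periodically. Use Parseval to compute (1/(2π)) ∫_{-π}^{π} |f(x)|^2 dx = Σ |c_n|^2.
Σ |c_n|^2 = 1

Expand |f|^2 and use orthogonality of {sin(nx), cos(mx)} on [-π, π]:
  ∫_{-π}^{π} sin(nx)^2 dx = π, ∫ cos(mx)^2 dx = π, and cross terms integrate to 0.
So ∫_{-π}^{π} f(x)^2 dx = 1^2 · π + 1^2 · π = (1 + 1)π.
Divide by 2π: (1 + 1)/2 = 1.
By Parseval, this equals Σ |c_n|^2.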